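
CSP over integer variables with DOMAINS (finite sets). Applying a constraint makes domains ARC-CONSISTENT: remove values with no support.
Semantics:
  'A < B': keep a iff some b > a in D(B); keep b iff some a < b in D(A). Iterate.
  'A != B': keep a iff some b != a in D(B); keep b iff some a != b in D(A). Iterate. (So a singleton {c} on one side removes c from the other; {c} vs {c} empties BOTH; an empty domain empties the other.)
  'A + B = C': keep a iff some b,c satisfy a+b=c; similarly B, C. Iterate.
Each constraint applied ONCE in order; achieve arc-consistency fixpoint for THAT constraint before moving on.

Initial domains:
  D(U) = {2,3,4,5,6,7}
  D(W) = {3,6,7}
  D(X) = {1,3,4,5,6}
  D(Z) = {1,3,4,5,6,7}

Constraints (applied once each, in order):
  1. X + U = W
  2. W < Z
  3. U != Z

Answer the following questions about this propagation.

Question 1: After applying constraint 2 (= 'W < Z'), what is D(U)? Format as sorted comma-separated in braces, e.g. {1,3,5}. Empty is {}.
Constraint 1 (X + U = W) on D(X)={1,3,4,5,6} D(U)={2,3,4,5,6,7} D(W)={3,6,7}: X {1,3,4,5,6}->{1,3,4,5}; U {2,3,4,5,6,7}->{2,3,4,5,6}
Constraint 2 (W < Z) on D(W)={3,6,7} D(Z)={1,3,4,5,6,7}: W {3,6,7}->{3,6}; Z {1,3,4,5,6,7}->{4,5,6,7}
So after constraint 2: D(U) = {2,3,4,5,6}

Answer: {2,3,4,5,6}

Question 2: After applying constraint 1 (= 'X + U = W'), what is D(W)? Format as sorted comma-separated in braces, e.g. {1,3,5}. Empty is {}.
Constraint 1 (X + U = W) on D(X)={1,3,4,5,6} D(U)={2,3,4,5,6,7} D(W)={3,6,7}: X {1,3,4,5,6}->{1,3,4,5}; U {2,3,4,5,6,7}->{2,3,4,5,6}
So after constraint 1: D(W) = {3,6,7}

Answer: {3,6,7}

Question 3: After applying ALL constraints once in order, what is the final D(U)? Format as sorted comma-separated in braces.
Constraint 1 (X + U = W) on D(X)={1,3,4,5,6} D(U)={2,3,4,5,6,7} D(W)={3,6,7}: X {1,3,4,5,6}->{1,3,4,5}; U {2,3,4,5,6,7}->{2,3,4,5,6}
Constraint 2 (W < Z) on D(W)={3,6,7} D(Z)={1,3,4,5,6,7}: W {3,6,7}->{3,6}; Z {1,3,4,5,6,7}->{4,5,6,7}
Constraint 3 (U != Z) on D(U)={2,3,4,5,6} D(Z)={4,5,6,7}: no change
So after all 3 constraints: D(U) = {2,3,4,5,6}

Answer: {2,3,4,5,6}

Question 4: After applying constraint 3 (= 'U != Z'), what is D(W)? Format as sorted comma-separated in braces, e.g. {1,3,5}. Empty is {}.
Answer: {3,6}

Derivation:
Constraint 1 (X + U = W) on D(X)={1,3,4,5,6} D(U)={2,3,4,5,6,7} D(W)={3,6,7}: X {1,3,4,5,6}->{1,3,4,5}; U {2,3,4,5,6,7}->{2,3,4,5,6}
Constraint 2 (W < Z) on D(W)={3,6,7} D(Z)={1,3,4,5,6,7}: W {3,6,7}->{3,6}; Z {1,3,4,5,6,7}->{4,5,6,7}
Constraint 3 (U != Z) on D(U)={2,3,4,5,6} D(Z)={4,5,6,7}: no change
So after constraint 3: D(W) = {3,6}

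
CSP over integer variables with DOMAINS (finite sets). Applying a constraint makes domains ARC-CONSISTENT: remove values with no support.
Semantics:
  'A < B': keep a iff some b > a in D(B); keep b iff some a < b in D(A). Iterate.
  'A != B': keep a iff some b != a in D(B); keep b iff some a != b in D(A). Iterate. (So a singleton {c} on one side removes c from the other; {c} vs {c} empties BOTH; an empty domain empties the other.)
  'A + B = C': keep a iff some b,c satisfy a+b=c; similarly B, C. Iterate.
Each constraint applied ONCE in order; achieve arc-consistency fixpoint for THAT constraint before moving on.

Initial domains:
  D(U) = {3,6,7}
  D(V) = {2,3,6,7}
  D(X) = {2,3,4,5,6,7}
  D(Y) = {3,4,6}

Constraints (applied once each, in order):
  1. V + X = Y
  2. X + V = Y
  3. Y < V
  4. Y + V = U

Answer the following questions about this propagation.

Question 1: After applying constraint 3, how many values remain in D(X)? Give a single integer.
Answer: 3

Derivation:
Constraint 1 (V + X = Y) on D(V)={2,3,6,7} D(X)={2,3,4,5,6,7} D(Y)={3,4,6}: V {2,3,6,7}->{2,3}; X {2,3,4,5,6,7}->{2,3,4}; Y {3,4,6}->{4,6}
Constraint 2 (X + V = Y) on D(X)={2,3,4} D(V)={2,3} D(Y)={4,6}: no change
Constraint 3 (Y < V) on D(Y)={4,6} D(V)={2,3}: Y {4,6}->{}; V {2,3}->{}
So after constraint 3: D(X)={2,3,4}, size = 3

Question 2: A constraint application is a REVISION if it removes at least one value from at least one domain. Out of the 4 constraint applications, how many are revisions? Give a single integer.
Constraint 1 (V + X = Y) on D(V)={2,3,6,7} D(X)={2,3,4,5,6,7} D(Y)={3,4,6}: V {2,3,6,7}->{2,3}; X {2,3,4,5,6,7}->{2,3,4}; Y {3,4,6}->{4,6} => REVISION
Constraint 2 (X + V = Y) on D(X)={2,3,4} D(V)={2,3} D(Y)={4,6}: no change => not a revision
Constraint 3 (Y < V) on D(Y)={4,6} D(V)={2,3}: Y {4,6}->{}; V {2,3}->{} => REVISION
Constraint 4 (Y + V = U) on D(Y)={} D(V)={} D(U)={3,6,7}: U {3,6,7}->{} => REVISION
Total revisions = 3

Answer: 3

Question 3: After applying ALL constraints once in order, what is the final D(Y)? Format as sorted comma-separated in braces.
Answer: {}

Derivation:
Constraint 1 (V + X = Y) on D(V)={2,3,6,7} D(X)={2,3,4,5,6,7} D(Y)={3,4,6}: V {2,3,6,7}->{2,3}; X {2,3,4,5,6,7}->{2,3,4}; Y {3,4,6}->{4,6}
Constraint 2 (X + V = Y) on D(X)={2,3,4} D(V)={2,3} D(Y)={4,6}: no change
Constraint 3 (Y < V) on D(Y)={4,6} D(V)={2,3}: Y {4,6}->{}; V {2,3}->{}
Constraint 4 (Y + V = U) on D(Y)={} D(V)={} D(U)={3,6,7}: U {3,6,7}->{}
So after all 4 constraints: D(Y) = {}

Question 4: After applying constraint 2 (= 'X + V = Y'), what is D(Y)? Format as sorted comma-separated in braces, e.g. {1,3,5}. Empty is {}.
Answer: {4,6}

Derivation:
Constraint 1 (V + X = Y) on D(V)={2,3,6,7} D(X)={2,3,4,5,6,7} D(Y)={3,4,6}: V {2,3,6,7}->{2,3}; X {2,3,4,5,6,7}->{2,3,4}; Y {3,4,6}->{4,6}
Constraint 2 (X + V = Y) on D(X)={2,3,4} D(V)={2,3} D(Y)={4,6}: no change
So after constraint 2: D(Y) = {4,6}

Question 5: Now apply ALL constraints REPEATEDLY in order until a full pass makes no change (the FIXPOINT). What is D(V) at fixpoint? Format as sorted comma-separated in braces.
pass 0 (initial): D(V)={2,3,6,7}
pass 1: U {3,6,7}->{}; V {2,3,6,7}->{}; X {2,3,4,5,6,7}->{2,3,4}; Y {3,4,6}->{}
pass 2: X {2,3,4}->{}
pass 3: no change
Fixpoint after 3 passes: D(V) = {}

Answer: {}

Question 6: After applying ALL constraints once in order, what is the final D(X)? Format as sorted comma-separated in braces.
Answer: {2,3,4}

Derivation:
Constraint 1 (V + X = Y) on D(V)={2,3,6,7} D(X)={2,3,4,5,6,7} D(Y)={3,4,6}: V {2,3,6,7}->{2,3}; X {2,3,4,5,6,7}->{2,3,4}; Y {3,4,6}->{4,6}
Constraint 2 (X + V = Y) on D(X)={2,3,4} D(V)={2,3} D(Y)={4,6}: no change
Constraint 3 (Y < V) on D(Y)={4,6} D(V)={2,3}: Y {4,6}->{}; V {2,3}->{}
Constraint 4 (Y + V = U) on D(Y)={} D(V)={} D(U)={3,6,7}: U {3,6,7}->{}
So after all 4 constraints: D(X) = {2,3,4}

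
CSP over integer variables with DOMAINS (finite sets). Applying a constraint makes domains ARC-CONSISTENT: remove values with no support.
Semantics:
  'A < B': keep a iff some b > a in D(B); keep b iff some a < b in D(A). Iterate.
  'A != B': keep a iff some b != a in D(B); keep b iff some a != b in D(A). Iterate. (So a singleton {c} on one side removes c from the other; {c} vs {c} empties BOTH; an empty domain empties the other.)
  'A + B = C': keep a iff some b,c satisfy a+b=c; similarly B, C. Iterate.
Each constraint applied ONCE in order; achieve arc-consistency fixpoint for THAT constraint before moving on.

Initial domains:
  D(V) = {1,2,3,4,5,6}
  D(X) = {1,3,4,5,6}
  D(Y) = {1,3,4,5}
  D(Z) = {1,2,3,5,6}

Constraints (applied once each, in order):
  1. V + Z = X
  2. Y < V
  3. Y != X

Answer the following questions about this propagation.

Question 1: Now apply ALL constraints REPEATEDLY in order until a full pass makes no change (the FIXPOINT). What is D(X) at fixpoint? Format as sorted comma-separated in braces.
pass 0 (initial): D(X)={1,3,4,5,6}
pass 1: V {1,2,3,4,5,6}->{2,3,4,5}; X {1,3,4,5,6}->{3,4,5,6}; Y {1,3,4,5}->{1,3,4}; Z {1,2,3,5,6}->{1,2,3,5}
pass 2: Z {1,2,3,5}->{1,2,3}
pass 3: no change
Fixpoint after 3 passes: D(X) = {3,4,5,6}

Answer: {3,4,5,6}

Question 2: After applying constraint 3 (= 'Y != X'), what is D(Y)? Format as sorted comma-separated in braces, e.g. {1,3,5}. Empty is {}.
Constraint 1 (V + Z = X) on D(V)={1,2,3,4,5,6} D(Z)={1,2,3,5,6} D(X)={1,3,4,5,6}: V {1,2,3,4,5,6}->{1,2,3,4,5}; Z {1,2,3,5,6}->{1,2,3,5}; X {1,3,4,5,6}->{3,4,5,6}
Constraint 2 (Y < V) on D(Y)={1,3,4,5} D(V)={1,2,3,4,5}: Y {1,3,4,5}->{1,3,4}; V {1,2,3,4,5}->{2,3,4,5}
Constraint 3 (Y != X) on D(Y)={1,3,4} D(X)={3,4,5,6}: no change
So after constraint 3: D(Y) = {1,3,4}

Answer: {1,3,4}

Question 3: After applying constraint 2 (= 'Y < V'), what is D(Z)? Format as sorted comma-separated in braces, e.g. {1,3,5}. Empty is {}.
Constraint 1 (V + Z = X) on D(V)={1,2,3,4,5,6} D(Z)={1,2,3,5,6} D(X)={1,3,4,5,6}: V {1,2,3,4,5,6}->{1,2,3,4,5}; Z {1,2,3,5,6}->{1,2,3,5}; X {1,3,4,5,6}->{3,4,5,6}
Constraint 2 (Y < V) on D(Y)={1,3,4,5} D(V)={1,2,3,4,5}: Y {1,3,4,5}->{1,3,4}; V {1,2,3,4,5}->{2,3,4,5}
So after constraint 2: D(Z) = {1,2,3,5}

Answer: {1,2,3,5}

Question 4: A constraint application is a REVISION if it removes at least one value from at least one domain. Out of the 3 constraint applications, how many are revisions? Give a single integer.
Answer: 2

Derivation:
Constraint 1 (V + Z = X) on D(V)={1,2,3,4,5,6} D(Z)={1,2,3,5,6} D(X)={1,3,4,5,6}: V {1,2,3,4,5,6}->{1,2,3,4,5}; Z {1,2,3,5,6}->{1,2,3,5}; X {1,3,4,5,6}->{3,4,5,6} => REVISION
Constraint 2 (Y < V) on D(Y)={1,3,4,5} D(V)={1,2,3,4,5}: Y {1,3,4,5}->{1,3,4}; V {1,2,3,4,5}->{2,3,4,5} => REVISION
Constraint 3 (Y != X) on D(Y)={1,3,4} D(X)={3,4,5,6}: no change => not a revision
Total revisions = 2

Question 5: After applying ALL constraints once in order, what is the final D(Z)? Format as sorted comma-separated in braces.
Constraint 1 (V + Z = X) on D(V)={1,2,3,4,5,6} D(Z)={1,2,3,5,6} D(X)={1,3,4,5,6}: V {1,2,3,4,5,6}->{1,2,3,4,5}; Z {1,2,3,5,6}->{1,2,3,5}; X {1,3,4,5,6}->{3,4,5,6}
Constraint 2 (Y < V) on D(Y)={1,3,4,5} D(V)={1,2,3,4,5}: Y {1,3,4,5}->{1,3,4}; V {1,2,3,4,5}->{2,3,4,5}
Constraint 3 (Y != X) on D(Y)={1,3,4} D(X)={3,4,5,6}: no change
So after all 3 constraints: D(Z) = {1,2,3,5}

Answer: {1,2,3,5}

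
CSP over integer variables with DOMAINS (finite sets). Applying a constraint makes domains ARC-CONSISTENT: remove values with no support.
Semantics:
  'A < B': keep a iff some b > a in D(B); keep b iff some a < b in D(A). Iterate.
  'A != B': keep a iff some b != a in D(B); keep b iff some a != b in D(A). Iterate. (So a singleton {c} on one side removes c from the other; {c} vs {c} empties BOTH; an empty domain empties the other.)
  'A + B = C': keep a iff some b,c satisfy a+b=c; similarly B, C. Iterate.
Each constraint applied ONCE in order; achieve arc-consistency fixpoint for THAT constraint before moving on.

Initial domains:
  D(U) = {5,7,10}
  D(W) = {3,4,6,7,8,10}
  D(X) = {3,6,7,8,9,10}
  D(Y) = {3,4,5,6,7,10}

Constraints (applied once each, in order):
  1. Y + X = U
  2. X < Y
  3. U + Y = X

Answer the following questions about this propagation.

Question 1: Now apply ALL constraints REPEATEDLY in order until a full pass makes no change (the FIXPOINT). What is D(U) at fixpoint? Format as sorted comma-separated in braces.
Answer: {}

Derivation:
pass 0 (initial): D(U)={5,7,10}
pass 1: U {5,7,10}->{}; X {3,6,7,8,9,10}->{}; Y {3,4,5,6,7,10}->{}
pass 2: no change
Fixpoint after 2 passes: D(U) = {}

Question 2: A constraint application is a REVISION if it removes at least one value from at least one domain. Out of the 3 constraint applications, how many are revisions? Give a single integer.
Answer: 3

Derivation:
Constraint 1 (Y + X = U) on D(Y)={3,4,5,6,7,10} D(X)={3,6,7,8,9,10} D(U)={5,7,10}: Y {3,4,5,6,7,10}->{3,4,7}; X {3,6,7,8,9,10}->{3,6,7}; U {5,7,10}->{7,10} => REVISION
Constraint 2 (X < Y) on D(X)={3,6,7} D(Y)={3,4,7}: X {3,6,7}->{3,6}; Y {3,4,7}->{4,7} => REVISION
Constraint 3 (U + Y = X) on D(U)={7,10} D(Y)={4,7} D(X)={3,6}: U {7,10}->{}; Y {4,7}->{}; X {3,6}->{} => REVISION
Total revisions = 3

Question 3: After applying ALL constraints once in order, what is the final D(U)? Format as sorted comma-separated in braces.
Answer: {}

Derivation:
Constraint 1 (Y + X = U) on D(Y)={3,4,5,6,7,10} D(X)={3,6,7,8,9,10} D(U)={5,7,10}: Y {3,4,5,6,7,10}->{3,4,7}; X {3,6,7,8,9,10}->{3,6,7}; U {5,7,10}->{7,10}
Constraint 2 (X < Y) on D(X)={3,6,7} D(Y)={3,4,7}: X {3,6,7}->{3,6}; Y {3,4,7}->{4,7}
Constraint 3 (U + Y = X) on D(U)={7,10} D(Y)={4,7} D(X)={3,6}: U {7,10}->{}; Y {4,7}->{}; X {3,6}->{}
So after all 3 constraints: D(U) = {}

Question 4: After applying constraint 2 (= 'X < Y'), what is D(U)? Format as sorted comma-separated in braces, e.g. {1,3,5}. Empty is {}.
Constraint 1 (Y + X = U) on D(Y)={3,4,5,6,7,10} D(X)={3,6,7,8,9,10} D(U)={5,7,10}: Y {3,4,5,6,7,10}->{3,4,7}; X {3,6,7,8,9,10}->{3,6,7}; U {5,7,10}->{7,10}
Constraint 2 (X < Y) on D(X)={3,6,7} D(Y)={3,4,7}: X {3,6,7}->{3,6}; Y {3,4,7}->{4,7}
So after constraint 2: D(U) = {7,10}

Answer: {7,10}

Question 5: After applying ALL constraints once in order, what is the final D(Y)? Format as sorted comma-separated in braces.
Answer: {}

Derivation:
Constraint 1 (Y + X = U) on D(Y)={3,4,5,6,7,10} D(X)={3,6,7,8,9,10} D(U)={5,7,10}: Y {3,4,5,6,7,10}->{3,4,7}; X {3,6,7,8,9,10}->{3,6,7}; U {5,7,10}->{7,10}
Constraint 2 (X < Y) on D(X)={3,6,7} D(Y)={3,4,7}: X {3,6,7}->{3,6}; Y {3,4,7}->{4,7}
Constraint 3 (U + Y = X) on D(U)={7,10} D(Y)={4,7} D(X)={3,6}: U {7,10}->{}; Y {4,7}->{}; X {3,6}->{}
So after all 3 constraints: D(Y) = {}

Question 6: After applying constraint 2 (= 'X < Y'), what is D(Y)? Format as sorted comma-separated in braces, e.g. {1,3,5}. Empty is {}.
Answer: {4,7}

Derivation:
Constraint 1 (Y + X = U) on D(Y)={3,4,5,6,7,10} D(X)={3,6,7,8,9,10} D(U)={5,7,10}: Y {3,4,5,6,7,10}->{3,4,7}; X {3,6,7,8,9,10}->{3,6,7}; U {5,7,10}->{7,10}
Constraint 2 (X < Y) on D(X)={3,6,7} D(Y)={3,4,7}: X {3,6,7}->{3,6}; Y {3,4,7}->{4,7}
So after constraint 2: D(Y) = {4,7}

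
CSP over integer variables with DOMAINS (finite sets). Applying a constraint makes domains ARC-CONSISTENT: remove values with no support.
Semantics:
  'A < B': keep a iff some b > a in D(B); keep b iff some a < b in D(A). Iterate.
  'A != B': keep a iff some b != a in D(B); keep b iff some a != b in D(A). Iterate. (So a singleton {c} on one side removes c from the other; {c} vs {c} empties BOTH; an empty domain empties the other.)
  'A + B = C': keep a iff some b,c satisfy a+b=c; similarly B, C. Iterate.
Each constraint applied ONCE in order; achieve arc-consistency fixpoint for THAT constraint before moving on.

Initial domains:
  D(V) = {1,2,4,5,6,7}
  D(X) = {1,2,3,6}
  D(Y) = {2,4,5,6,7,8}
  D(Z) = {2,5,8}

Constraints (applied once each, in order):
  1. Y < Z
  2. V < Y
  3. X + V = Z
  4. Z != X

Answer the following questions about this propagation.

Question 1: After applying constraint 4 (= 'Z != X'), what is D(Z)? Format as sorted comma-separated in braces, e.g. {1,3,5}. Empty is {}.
Constraint 1 (Y < Z) on D(Y)={2,4,5,6,7,8} D(Z)={2,5,8}: Y {2,4,5,6,7,8}->{2,4,5,6,7}; Z {2,5,8}->{5,8}
Constraint 2 (V < Y) on D(V)={1,2,4,5,6,7} D(Y)={2,4,5,6,7}: V {1,2,4,5,6,7}->{1,2,4,5,6}
Constraint 3 (X + V = Z) on D(X)={1,2,3,6} D(V)={1,2,4,5,6} D(Z)={5,8}: V {1,2,4,5,6}->{2,4,5,6}
Constraint 4 (Z != X) on D(Z)={5,8} D(X)={1,2,3,6}: no change
So after constraint 4: D(Z) = {5,8}

Answer: {5,8}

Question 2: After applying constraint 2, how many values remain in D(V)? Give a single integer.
Constraint 1 (Y < Z) on D(Y)={2,4,5,6,7,8} D(Z)={2,5,8}: Y {2,4,5,6,7,8}->{2,4,5,6,7}; Z {2,5,8}->{5,8}
Constraint 2 (V < Y) on D(V)={1,2,4,5,6,7} D(Y)={2,4,5,6,7}: V {1,2,4,5,6,7}->{1,2,4,5,6}
So after constraint 2: D(V)={1,2,4,5,6}, size = 5

Answer: 5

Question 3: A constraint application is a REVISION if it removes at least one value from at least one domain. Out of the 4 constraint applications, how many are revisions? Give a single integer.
Answer: 3

Derivation:
Constraint 1 (Y < Z) on D(Y)={2,4,5,6,7,8} D(Z)={2,5,8}: Y {2,4,5,6,7,8}->{2,4,5,6,7}; Z {2,5,8}->{5,8} => REVISION
Constraint 2 (V < Y) on D(V)={1,2,4,5,6,7} D(Y)={2,4,5,6,7}: V {1,2,4,5,6,7}->{1,2,4,5,6} => REVISION
Constraint 3 (X + V = Z) on D(X)={1,2,3,6} D(V)={1,2,4,5,6} D(Z)={5,8}: V {1,2,4,5,6}->{2,4,5,6} => REVISION
Constraint 4 (Z != X) on D(Z)={5,8} D(X)={1,2,3,6}: no change => not a revision
Total revisions = 3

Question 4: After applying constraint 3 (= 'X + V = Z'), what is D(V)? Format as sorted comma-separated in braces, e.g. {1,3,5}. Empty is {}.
Constraint 1 (Y < Z) on D(Y)={2,4,5,6,7,8} D(Z)={2,5,8}: Y {2,4,5,6,7,8}->{2,4,5,6,7}; Z {2,5,8}->{5,8}
Constraint 2 (V < Y) on D(V)={1,2,4,5,6,7} D(Y)={2,4,5,6,7}: V {1,2,4,5,6,7}->{1,2,4,5,6}
Constraint 3 (X + V = Z) on D(X)={1,2,3,6} D(V)={1,2,4,5,6} D(Z)={5,8}: V {1,2,4,5,6}->{2,4,5,6}
So after constraint 3: D(V) = {2,4,5,6}

Answer: {2,4,5,6}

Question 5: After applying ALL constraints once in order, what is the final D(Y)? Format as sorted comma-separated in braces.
Constraint 1 (Y < Z) on D(Y)={2,4,5,6,7,8} D(Z)={2,5,8}: Y {2,4,5,6,7,8}->{2,4,5,6,7}; Z {2,5,8}->{5,8}
Constraint 2 (V < Y) on D(V)={1,2,4,5,6,7} D(Y)={2,4,5,6,7}: V {1,2,4,5,6,7}->{1,2,4,5,6}
Constraint 3 (X + V = Z) on D(X)={1,2,3,6} D(V)={1,2,4,5,6} D(Z)={5,8}: V {1,2,4,5,6}->{2,4,5,6}
Constraint 4 (Z != X) on D(Z)={5,8} D(X)={1,2,3,6}: no change
So after all 4 constraints: D(Y) = {2,4,5,6,7}

Answer: {2,4,5,6,7}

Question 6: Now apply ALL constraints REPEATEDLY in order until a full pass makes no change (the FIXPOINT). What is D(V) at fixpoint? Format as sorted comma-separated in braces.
pass 0 (initial): D(V)={1,2,4,5,6,7}
pass 1: V {1,2,4,5,6,7}->{2,4,5,6}; Y {2,4,5,6,7,8}->{2,4,5,6,7}; Z {2,5,8}->{5,8}
pass 2: Y {2,4,5,6,7}->{4,5,6,7}
pass 3: no change
Fixpoint after 3 passes: D(V) = {2,4,5,6}

Answer: {2,4,5,6}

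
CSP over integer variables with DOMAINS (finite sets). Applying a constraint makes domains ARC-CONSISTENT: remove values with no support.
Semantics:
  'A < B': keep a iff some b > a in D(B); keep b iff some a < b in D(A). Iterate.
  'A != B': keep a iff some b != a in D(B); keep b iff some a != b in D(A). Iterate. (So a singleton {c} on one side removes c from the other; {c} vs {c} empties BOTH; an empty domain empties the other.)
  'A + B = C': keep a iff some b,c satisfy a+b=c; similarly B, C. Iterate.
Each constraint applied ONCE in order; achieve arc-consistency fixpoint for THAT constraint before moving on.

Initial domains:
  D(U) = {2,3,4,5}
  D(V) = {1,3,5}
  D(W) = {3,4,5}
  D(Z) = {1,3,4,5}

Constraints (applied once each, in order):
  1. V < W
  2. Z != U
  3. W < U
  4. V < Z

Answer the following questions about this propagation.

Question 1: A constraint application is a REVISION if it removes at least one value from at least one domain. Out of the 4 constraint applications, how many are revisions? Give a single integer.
Answer: 3

Derivation:
Constraint 1 (V < W) on D(V)={1,3,5} D(W)={3,4,5}: V {1,3,5}->{1,3} => REVISION
Constraint 2 (Z != U) on D(Z)={1,3,4,5} D(U)={2,3,4,5}: no change => not a revision
Constraint 3 (W < U) on D(W)={3,4,5} D(U)={2,3,4,5}: W {3,4,5}->{3,4}; U {2,3,4,5}->{4,5} => REVISION
Constraint 4 (V < Z) on D(V)={1,3} D(Z)={1,3,4,5}: Z {1,3,4,5}->{3,4,5} => REVISION
Total revisions = 3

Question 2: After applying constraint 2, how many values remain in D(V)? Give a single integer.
Constraint 1 (V < W) on D(V)={1,3,5} D(W)={3,4,5}: V {1,3,5}->{1,3}
Constraint 2 (Z != U) on D(Z)={1,3,4,5} D(U)={2,3,4,5}: no change
So after constraint 2: D(V)={1,3}, size = 2

Answer: 2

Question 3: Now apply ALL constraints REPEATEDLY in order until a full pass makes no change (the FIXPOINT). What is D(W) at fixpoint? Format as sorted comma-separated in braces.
pass 0 (initial): D(W)={3,4,5}
pass 1: U {2,3,4,5}->{4,5}; V {1,3,5}->{1,3}; W {3,4,5}->{3,4}; Z {1,3,4,5}->{3,4,5}
pass 2: no change
Fixpoint after 2 passes: D(W) = {3,4}

Answer: {3,4}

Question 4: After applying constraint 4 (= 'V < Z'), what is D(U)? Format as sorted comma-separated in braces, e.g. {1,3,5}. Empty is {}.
Answer: {4,5}

Derivation:
Constraint 1 (V < W) on D(V)={1,3,5} D(W)={3,4,5}: V {1,3,5}->{1,3}
Constraint 2 (Z != U) on D(Z)={1,3,4,5} D(U)={2,3,4,5}: no change
Constraint 3 (W < U) on D(W)={3,4,5} D(U)={2,3,4,5}: W {3,4,5}->{3,4}; U {2,3,4,5}->{4,5}
Constraint 4 (V < Z) on D(V)={1,3} D(Z)={1,3,4,5}: Z {1,3,4,5}->{3,4,5}
So after constraint 4: D(U) = {4,5}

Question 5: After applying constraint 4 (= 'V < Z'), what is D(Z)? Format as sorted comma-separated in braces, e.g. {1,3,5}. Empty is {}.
Constraint 1 (V < W) on D(V)={1,3,5} D(W)={3,4,5}: V {1,3,5}->{1,3}
Constraint 2 (Z != U) on D(Z)={1,3,4,5} D(U)={2,3,4,5}: no change
Constraint 3 (W < U) on D(W)={3,4,5} D(U)={2,3,4,5}: W {3,4,5}->{3,4}; U {2,3,4,5}->{4,5}
Constraint 4 (V < Z) on D(V)={1,3} D(Z)={1,3,4,5}: Z {1,3,4,5}->{3,4,5}
So after constraint 4: D(Z) = {3,4,5}

Answer: {3,4,5}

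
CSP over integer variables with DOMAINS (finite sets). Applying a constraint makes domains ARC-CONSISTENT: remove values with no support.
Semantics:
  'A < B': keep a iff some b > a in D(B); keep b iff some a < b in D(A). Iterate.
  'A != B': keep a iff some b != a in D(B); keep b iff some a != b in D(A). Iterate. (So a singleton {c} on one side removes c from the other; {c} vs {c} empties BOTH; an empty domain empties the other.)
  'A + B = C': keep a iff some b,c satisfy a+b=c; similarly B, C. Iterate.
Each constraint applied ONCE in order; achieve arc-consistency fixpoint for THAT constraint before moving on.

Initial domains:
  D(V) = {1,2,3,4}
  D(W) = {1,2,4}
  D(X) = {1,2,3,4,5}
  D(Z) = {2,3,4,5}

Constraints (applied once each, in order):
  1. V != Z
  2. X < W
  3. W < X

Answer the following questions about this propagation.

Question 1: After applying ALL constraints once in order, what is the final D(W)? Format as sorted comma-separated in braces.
Constraint 1 (V != Z) on D(V)={1,2,3,4} D(Z)={2,3,4,5}: no change
Constraint 2 (X < W) on D(X)={1,2,3,4,5} D(W)={1,2,4}: X {1,2,3,4,5}->{1,2,3}; W {1,2,4}->{2,4}
Constraint 3 (W < X) on D(W)={2,4} D(X)={1,2,3}: W {2,4}->{2}; X {1,2,3}->{3}
So after all 3 constraints: D(W) = {2}

Answer: {2}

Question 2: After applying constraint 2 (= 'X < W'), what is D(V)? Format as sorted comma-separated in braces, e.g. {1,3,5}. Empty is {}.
Answer: {1,2,3,4}

Derivation:
Constraint 1 (V != Z) on D(V)={1,2,3,4} D(Z)={2,3,4,5}: no change
Constraint 2 (X < W) on D(X)={1,2,3,4,5} D(W)={1,2,4}: X {1,2,3,4,5}->{1,2,3}; W {1,2,4}->{2,4}
So after constraint 2: D(V) = {1,2,3,4}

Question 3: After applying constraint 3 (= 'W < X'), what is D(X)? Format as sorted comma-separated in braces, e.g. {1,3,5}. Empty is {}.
Constraint 1 (V != Z) on D(V)={1,2,3,4} D(Z)={2,3,4,5}: no change
Constraint 2 (X < W) on D(X)={1,2,3,4,5} D(W)={1,2,4}: X {1,2,3,4,5}->{1,2,3}; W {1,2,4}->{2,4}
Constraint 3 (W < X) on D(W)={2,4} D(X)={1,2,3}: W {2,4}->{2}; X {1,2,3}->{3}
So after constraint 3: D(X) = {3}

Answer: {3}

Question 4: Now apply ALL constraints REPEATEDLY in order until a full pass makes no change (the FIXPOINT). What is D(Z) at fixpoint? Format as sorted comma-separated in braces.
Answer: {2,3,4,5}

Derivation:
pass 0 (initial): D(Z)={2,3,4,5}
pass 1: W {1,2,4}->{2}; X {1,2,3,4,5}->{3}
pass 2: W {2}->{}; X {3}->{}
pass 3: no change
Fixpoint after 3 passes: D(Z) = {2,3,4,5}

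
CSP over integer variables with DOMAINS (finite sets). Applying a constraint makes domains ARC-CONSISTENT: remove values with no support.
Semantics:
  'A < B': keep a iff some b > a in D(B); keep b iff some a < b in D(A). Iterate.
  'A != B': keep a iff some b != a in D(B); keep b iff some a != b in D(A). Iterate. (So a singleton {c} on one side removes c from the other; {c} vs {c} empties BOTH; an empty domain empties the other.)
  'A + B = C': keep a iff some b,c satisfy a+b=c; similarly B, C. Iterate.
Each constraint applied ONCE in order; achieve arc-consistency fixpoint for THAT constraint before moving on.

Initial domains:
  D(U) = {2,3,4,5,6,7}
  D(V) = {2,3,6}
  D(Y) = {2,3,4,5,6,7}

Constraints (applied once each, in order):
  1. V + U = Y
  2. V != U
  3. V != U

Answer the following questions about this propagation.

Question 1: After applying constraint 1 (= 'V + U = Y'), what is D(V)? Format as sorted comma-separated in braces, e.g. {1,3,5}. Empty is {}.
Constraint 1 (V + U = Y) on D(V)={2,3,6} D(U)={2,3,4,5,6,7} D(Y)={2,3,4,5,6,7}: V {2,3,6}->{2,3}; U {2,3,4,5,6,7}->{2,3,4,5}; Y {2,3,4,5,6,7}->{4,5,6,7}
So after constraint 1: D(V) = {2,3}

Answer: {2,3}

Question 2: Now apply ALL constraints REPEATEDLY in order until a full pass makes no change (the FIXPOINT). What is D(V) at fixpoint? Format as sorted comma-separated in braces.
Answer: {2,3}

Derivation:
pass 0 (initial): D(V)={2,3,6}
pass 1: U {2,3,4,5,6,7}->{2,3,4,5}; V {2,3,6}->{2,3}; Y {2,3,4,5,6,7}->{4,5,6,7}
pass 2: no change
Fixpoint after 2 passes: D(V) = {2,3}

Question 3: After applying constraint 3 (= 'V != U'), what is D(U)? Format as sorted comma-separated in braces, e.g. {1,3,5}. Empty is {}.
Constraint 1 (V + U = Y) on D(V)={2,3,6} D(U)={2,3,4,5,6,7} D(Y)={2,3,4,5,6,7}: V {2,3,6}->{2,3}; U {2,3,4,5,6,7}->{2,3,4,5}; Y {2,3,4,5,6,7}->{4,5,6,7}
Constraint 2 (V != U) on D(V)={2,3} D(U)={2,3,4,5}: no change
Constraint 3 (V != U) on D(V)={2,3} D(U)={2,3,4,5}: no change
So after constraint 3: D(U) = {2,3,4,5}

Answer: {2,3,4,5}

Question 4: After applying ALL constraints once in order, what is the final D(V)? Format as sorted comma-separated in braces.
Constraint 1 (V + U = Y) on D(V)={2,3,6} D(U)={2,3,4,5,6,7} D(Y)={2,3,4,5,6,7}: V {2,3,6}->{2,3}; U {2,3,4,5,6,7}->{2,3,4,5}; Y {2,3,4,5,6,7}->{4,5,6,7}
Constraint 2 (V != U) on D(V)={2,3} D(U)={2,3,4,5}: no change
Constraint 3 (V != U) on D(V)={2,3} D(U)={2,3,4,5}: no change
So after all 3 constraints: D(V) = {2,3}

Answer: {2,3}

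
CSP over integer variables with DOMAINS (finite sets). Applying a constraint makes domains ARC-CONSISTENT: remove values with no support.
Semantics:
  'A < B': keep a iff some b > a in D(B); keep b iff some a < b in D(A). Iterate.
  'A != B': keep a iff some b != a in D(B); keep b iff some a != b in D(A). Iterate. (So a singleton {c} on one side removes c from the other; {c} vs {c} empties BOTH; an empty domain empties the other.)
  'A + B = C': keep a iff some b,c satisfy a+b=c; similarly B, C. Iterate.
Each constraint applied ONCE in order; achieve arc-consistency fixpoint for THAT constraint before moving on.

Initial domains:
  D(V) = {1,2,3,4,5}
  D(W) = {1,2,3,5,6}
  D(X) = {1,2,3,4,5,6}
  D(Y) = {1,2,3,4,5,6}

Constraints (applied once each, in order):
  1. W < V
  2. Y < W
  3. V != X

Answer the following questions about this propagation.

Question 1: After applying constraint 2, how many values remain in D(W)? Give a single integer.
Answer: 2

Derivation:
Constraint 1 (W < V) on D(W)={1,2,3,5,6} D(V)={1,2,3,4,5}: W {1,2,3,5,6}->{1,2,3}; V {1,2,3,4,5}->{2,3,4,5}
Constraint 2 (Y < W) on D(Y)={1,2,3,4,5,6} D(W)={1,2,3}: Y {1,2,3,4,5,6}->{1,2}; W {1,2,3}->{2,3}
So after constraint 2: D(W)={2,3}, size = 2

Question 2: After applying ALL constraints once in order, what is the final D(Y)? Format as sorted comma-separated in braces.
Answer: {1,2}

Derivation:
Constraint 1 (W < V) on D(W)={1,2,3,5,6} D(V)={1,2,3,4,5}: W {1,2,3,5,6}->{1,2,3}; V {1,2,3,4,5}->{2,3,4,5}
Constraint 2 (Y < W) on D(Y)={1,2,3,4,5,6} D(W)={1,2,3}: Y {1,2,3,4,5,6}->{1,2}; W {1,2,3}->{2,3}
Constraint 3 (V != X) on D(V)={2,3,4,5} D(X)={1,2,3,4,5,6}: no change
So after all 3 constraints: D(Y) = {1,2}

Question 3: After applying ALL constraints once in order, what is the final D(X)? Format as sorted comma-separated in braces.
Answer: {1,2,3,4,5,6}

Derivation:
Constraint 1 (W < V) on D(W)={1,2,3,5,6} D(V)={1,2,3,4,5}: W {1,2,3,5,6}->{1,2,3}; V {1,2,3,4,5}->{2,3,4,5}
Constraint 2 (Y < W) on D(Y)={1,2,3,4,5,6} D(W)={1,2,3}: Y {1,2,3,4,5,6}->{1,2}; W {1,2,3}->{2,3}
Constraint 3 (V != X) on D(V)={2,3,4,5} D(X)={1,2,3,4,5,6}: no change
So after all 3 constraints: D(X) = {1,2,3,4,5,6}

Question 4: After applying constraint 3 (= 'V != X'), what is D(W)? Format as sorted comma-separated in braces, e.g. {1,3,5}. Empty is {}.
Constraint 1 (W < V) on D(W)={1,2,3,5,6} D(V)={1,2,3,4,5}: W {1,2,3,5,6}->{1,2,3}; V {1,2,3,4,5}->{2,3,4,5}
Constraint 2 (Y < W) on D(Y)={1,2,3,4,5,6} D(W)={1,2,3}: Y {1,2,3,4,5,6}->{1,2}; W {1,2,3}->{2,3}
Constraint 3 (V != X) on D(V)={2,3,4,5} D(X)={1,2,3,4,5,6}: no change
So after constraint 3: D(W) = {2,3}

Answer: {2,3}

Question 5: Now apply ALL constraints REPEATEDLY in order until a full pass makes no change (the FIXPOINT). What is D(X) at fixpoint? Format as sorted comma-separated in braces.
Answer: {1,2,3,4,5,6}

Derivation:
pass 0 (initial): D(X)={1,2,3,4,5,6}
pass 1: V {1,2,3,4,5}->{2,3,4,5}; W {1,2,3,5,6}->{2,3}; Y {1,2,3,4,5,6}->{1,2}
pass 2: V {2,3,4,5}->{3,4,5}
pass 3: no change
Fixpoint after 3 passes: D(X) = {1,2,3,4,5,6}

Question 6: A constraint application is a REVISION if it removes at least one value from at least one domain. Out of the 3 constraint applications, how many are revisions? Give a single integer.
Constraint 1 (W < V) on D(W)={1,2,3,5,6} D(V)={1,2,3,4,5}: W {1,2,3,5,6}->{1,2,3}; V {1,2,3,4,5}->{2,3,4,5} => REVISION
Constraint 2 (Y < W) on D(Y)={1,2,3,4,5,6} D(W)={1,2,3}: Y {1,2,3,4,5,6}->{1,2}; W {1,2,3}->{2,3} => REVISION
Constraint 3 (V != X) on D(V)={2,3,4,5} D(X)={1,2,3,4,5,6}: no change => not a revision
Total revisions = 2

Answer: 2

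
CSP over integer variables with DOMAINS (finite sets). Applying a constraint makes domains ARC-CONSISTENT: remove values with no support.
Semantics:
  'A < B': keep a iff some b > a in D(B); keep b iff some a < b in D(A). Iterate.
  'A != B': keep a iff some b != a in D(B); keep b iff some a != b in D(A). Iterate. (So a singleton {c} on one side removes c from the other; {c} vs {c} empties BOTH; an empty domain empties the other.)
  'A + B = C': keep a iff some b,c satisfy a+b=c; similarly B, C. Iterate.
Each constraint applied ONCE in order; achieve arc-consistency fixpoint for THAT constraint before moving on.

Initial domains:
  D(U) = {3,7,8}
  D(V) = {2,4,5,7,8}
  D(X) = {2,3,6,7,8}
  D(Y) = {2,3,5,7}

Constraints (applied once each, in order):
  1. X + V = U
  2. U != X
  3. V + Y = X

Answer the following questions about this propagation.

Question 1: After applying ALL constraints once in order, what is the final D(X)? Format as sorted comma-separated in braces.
Answer: {6}

Derivation:
Constraint 1 (X + V = U) on D(X)={2,3,6,7,8} D(V)={2,4,5,7,8} D(U)={3,7,8}: X {2,3,6,7,8}->{2,3,6}; V {2,4,5,7,8}->{2,4,5}; U {3,7,8}->{7,8}
Constraint 2 (U != X) on D(U)={7,8} D(X)={2,3,6}: no change
Constraint 3 (V + Y = X) on D(V)={2,4,5} D(Y)={2,3,5,7} D(X)={2,3,6}: V {2,4,5}->{4}; Y {2,3,5,7}->{2}; X {2,3,6}->{6}
So after all 3 constraints: D(X) = {6}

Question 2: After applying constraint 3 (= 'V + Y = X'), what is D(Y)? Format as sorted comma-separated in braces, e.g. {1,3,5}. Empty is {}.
Constraint 1 (X + V = U) on D(X)={2,3,6,7,8} D(V)={2,4,5,7,8} D(U)={3,7,8}: X {2,3,6,7,8}->{2,3,6}; V {2,4,5,7,8}->{2,4,5}; U {3,7,8}->{7,8}
Constraint 2 (U != X) on D(U)={7,8} D(X)={2,3,6}: no change
Constraint 3 (V + Y = X) on D(V)={2,4,5} D(Y)={2,3,5,7} D(X)={2,3,6}: V {2,4,5}->{4}; Y {2,3,5,7}->{2}; X {2,3,6}->{6}
So after constraint 3: D(Y) = {2}

Answer: {2}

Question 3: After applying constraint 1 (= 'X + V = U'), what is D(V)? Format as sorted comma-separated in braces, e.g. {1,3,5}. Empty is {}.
Answer: {2,4,5}

Derivation:
Constraint 1 (X + V = U) on D(X)={2,3,6,7,8} D(V)={2,4,5,7,8} D(U)={3,7,8}: X {2,3,6,7,8}->{2,3,6}; V {2,4,5,7,8}->{2,4,5}; U {3,7,8}->{7,8}
So after constraint 1: D(V) = {2,4,5}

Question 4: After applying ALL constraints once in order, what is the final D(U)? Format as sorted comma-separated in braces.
Answer: {7,8}

Derivation:
Constraint 1 (X + V = U) on D(X)={2,3,6,7,8} D(V)={2,4,5,7,8} D(U)={3,7,8}: X {2,3,6,7,8}->{2,3,6}; V {2,4,5,7,8}->{2,4,5}; U {3,7,8}->{7,8}
Constraint 2 (U != X) on D(U)={7,8} D(X)={2,3,6}: no change
Constraint 3 (V + Y = X) on D(V)={2,4,5} D(Y)={2,3,5,7} D(X)={2,3,6}: V {2,4,5}->{4}; Y {2,3,5,7}->{2}; X {2,3,6}->{6}
So after all 3 constraints: D(U) = {7,8}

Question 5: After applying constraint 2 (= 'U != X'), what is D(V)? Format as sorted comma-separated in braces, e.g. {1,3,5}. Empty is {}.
Answer: {2,4,5}

Derivation:
Constraint 1 (X + V = U) on D(X)={2,3,6,7,8} D(V)={2,4,5,7,8} D(U)={3,7,8}: X {2,3,6,7,8}->{2,3,6}; V {2,4,5,7,8}->{2,4,5}; U {3,7,8}->{7,8}
Constraint 2 (U != X) on D(U)={7,8} D(X)={2,3,6}: no change
So after constraint 2: D(V) = {2,4,5}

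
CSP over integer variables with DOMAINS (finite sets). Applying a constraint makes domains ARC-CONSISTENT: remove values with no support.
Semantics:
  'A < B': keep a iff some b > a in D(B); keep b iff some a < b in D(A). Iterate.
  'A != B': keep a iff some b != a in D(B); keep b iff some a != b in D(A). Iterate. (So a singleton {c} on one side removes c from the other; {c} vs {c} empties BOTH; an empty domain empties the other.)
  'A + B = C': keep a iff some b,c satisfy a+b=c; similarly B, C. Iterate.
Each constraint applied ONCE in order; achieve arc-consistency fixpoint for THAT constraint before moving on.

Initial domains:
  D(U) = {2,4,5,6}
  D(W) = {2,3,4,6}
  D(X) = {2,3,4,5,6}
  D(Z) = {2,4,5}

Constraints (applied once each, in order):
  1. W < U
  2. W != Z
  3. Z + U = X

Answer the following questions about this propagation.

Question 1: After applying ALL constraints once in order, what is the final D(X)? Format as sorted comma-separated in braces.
Constraint 1 (W < U) on D(W)={2,3,4,6} D(U)={2,4,5,6}: W {2,3,4,6}->{2,3,4}; U {2,4,5,6}->{4,5,6}
Constraint 2 (W != Z) on D(W)={2,3,4} D(Z)={2,4,5}: no change
Constraint 3 (Z + U = X) on D(Z)={2,4,5} D(U)={4,5,6} D(X)={2,3,4,5,6}: Z {2,4,5}->{2}; U {4,5,6}->{4}; X {2,3,4,5,6}->{6}
So after all 3 constraints: D(X) = {6}

Answer: {6}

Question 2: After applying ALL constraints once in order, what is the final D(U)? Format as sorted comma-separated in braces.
Constraint 1 (W < U) on D(W)={2,3,4,6} D(U)={2,4,5,6}: W {2,3,4,6}->{2,3,4}; U {2,4,5,6}->{4,5,6}
Constraint 2 (W != Z) on D(W)={2,3,4} D(Z)={2,4,5}: no change
Constraint 3 (Z + U = X) on D(Z)={2,4,5} D(U)={4,5,6} D(X)={2,3,4,5,6}: Z {2,4,5}->{2}; U {4,5,6}->{4}; X {2,3,4,5,6}->{6}
So after all 3 constraints: D(U) = {4}

Answer: {4}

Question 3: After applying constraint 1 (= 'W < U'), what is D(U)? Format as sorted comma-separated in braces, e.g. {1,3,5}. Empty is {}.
Constraint 1 (W < U) on D(W)={2,3,4,6} D(U)={2,4,5,6}: W {2,3,4,6}->{2,3,4}; U {2,4,5,6}->{4,5,6}
So after constraint 1: D(U) = {4,5,6}

Answer: {4,5,6}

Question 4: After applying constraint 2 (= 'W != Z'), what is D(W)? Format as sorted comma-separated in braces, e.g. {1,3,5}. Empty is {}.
Answer: {2,3,4}

Derivation:
Constraint 1 (W < U) on D(W)={2,3,4,6} D(U)={2,4,5,6}: W {2,3,4,6}->{2,3,4}; U {2,4,5,6}->{4,5,6}
Constraint 2 (W != Z) on D(W)={2,3,4} D(Z)={2,4,5}: no change
So after constraint 2: D(W) = {2,3,4}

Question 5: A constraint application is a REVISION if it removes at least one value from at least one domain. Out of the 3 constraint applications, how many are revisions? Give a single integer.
Answer: 2

Derivation:
Constraint 1 (W < U) on D(W)={2,3,4,6} D(U)={2,4,5,6}: W {2,3,4,6}->{2,3,4}; U {2,4,5,6}->{4,5,6} => REVISION
Constraint 2 (W != Z) on D(W)={2,3,4} D(Z)={2,4,5}: no change => not a revision
Constraint 3 (Z + U = X) on D(Z)={2,4,5} D(U)={4,5,6} D(X)={2,3,4,5,6}: Z {2,4,5}->{2}; U {4,5,6}->{4}; X {2,3,4,5,6}->{6} => REVISION
Total revisions = 2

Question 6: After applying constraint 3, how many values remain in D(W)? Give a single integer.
Answer: 3

Derivation:
Constraint 1 (W < U) on D(W)={2,3,4,6} D(U)={2,4,5,6}: W {2,3,4,6}->{2,3,4}; U {2,4,5,6}->{4,5,6}
Constraint 2 (W != Z) on D(W)={2,3,4} D(Z)={2,4,5}: no change
Constraint 3 (Z + U = X) on D(Z)={2,4,5} D(U)={4,5,6} D(X)={2,3,4,5,6}: Z {2,4,5}->{2}; U {4,5,6}->{4}; X {2,3,4,5,6}->{6}
So after constraint 3: D(W)={2,3,4}, size = 3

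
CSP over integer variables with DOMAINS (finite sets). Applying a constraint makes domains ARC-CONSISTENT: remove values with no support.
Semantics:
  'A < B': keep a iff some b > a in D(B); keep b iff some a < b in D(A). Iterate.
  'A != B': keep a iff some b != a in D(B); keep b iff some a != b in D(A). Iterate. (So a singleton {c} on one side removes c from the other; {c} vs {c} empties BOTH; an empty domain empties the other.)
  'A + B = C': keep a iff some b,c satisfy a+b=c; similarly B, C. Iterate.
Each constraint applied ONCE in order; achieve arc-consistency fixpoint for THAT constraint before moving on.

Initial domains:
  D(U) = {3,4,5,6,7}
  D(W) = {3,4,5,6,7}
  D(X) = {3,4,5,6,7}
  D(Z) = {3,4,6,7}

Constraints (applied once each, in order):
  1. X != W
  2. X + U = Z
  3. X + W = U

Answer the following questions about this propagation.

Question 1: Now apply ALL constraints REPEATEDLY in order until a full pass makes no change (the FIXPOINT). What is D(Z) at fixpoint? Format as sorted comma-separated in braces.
pass 0 (initial): D(Z)={3,4,6,7}
pass 1: U {3,4,5,6,7}->{}; W {3,4,5,6,7}->{}; X {3,4,5,6,7}->{}; Z {3,4,6,7}->{6,7}
pass 2: Z {6,7}->{}
pass 3: no change
Fixpoint after 3 passes: D(Z) = {}

Answer: {}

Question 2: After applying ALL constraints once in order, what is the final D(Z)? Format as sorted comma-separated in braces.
Answer: {6,7}

Derivation:
Constraint 1 (X != W) on D(X)={3,4,5,6,7} D(W)={3,4,5,6,7}: no change
Constraint 2 (X + U = Z) on D(X)={3,4,5,6,7} D(U)={3,4,5,6,7} D(Z)={3,4,6,7}: X {3,4,5,6,7}->{3,4}; U {3,4,5,6,7}->{3,4}; Z {3,4,6,7}->{6,7}
Constraint 3 (X + W = U) on D(X)={3,4} D(W)={3,4,5,6,7} D(U)={3,4}: X {3,4}->{}; W {3,4,5,6,7}->{}; U {3,4}->{}
So after all 3 constraints: D(Z) = {6,7}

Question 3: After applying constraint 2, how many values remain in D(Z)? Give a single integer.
Answer: 2

Derivation:
Constraint 1 (X != W) on D(X)={3,4,5,6,7} D(W)={3,4,5,6,7}: no change
Constraint 2 (X + U = Z) on D(X)={3,4,5,6,7} D(U)={3,4,5,6,7} D(Z)={3,4,6,7}: X {3,4,5,6,7}->{3,4}; U {3,4,5,6,7}->{3,4}; Z {3,4,6,7}->{6,7}
So after constraint 2: D(Z)={6,7}, size = 2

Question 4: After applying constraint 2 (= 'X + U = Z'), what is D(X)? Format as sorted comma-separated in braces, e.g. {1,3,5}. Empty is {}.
Constraint 1 (X != W) on D(X)={3,4,5,6,7} D(W)={3,4,5,6,7}: no change
Constraint 2 (X + U = Z) on D(X)={3,4,5,6,7} D(U)={3,4,5,6,7} D(Z)={3,4,6,7}: X {3,4,5,6,7}->{3,4}; U {3,4,5,6,7}->{3,4}; Z {3,4,6,7}->{6,7}
So after constraint 2: D(X) = {3,4}

Answer: {3,4}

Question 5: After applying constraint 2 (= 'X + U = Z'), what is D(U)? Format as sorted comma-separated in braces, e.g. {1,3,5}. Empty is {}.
Constraint 1 (X != W) on D(X)={3,4,5,6,7} D(W)={3,4,5,6,7}: no change
Constraint 2 (X + U = Z) on D(X)={3,4,5,6,7} D(U)={3,4,5,6,7} D(Z)={3,4,6,7}: X {3,4,5,6,7}->{3,4}; U {3,4,5,6,7}->{3,4}; Z {3,4,6,7}->{6,7}
So after constraint 2: D(U) = {3,4}

Answer: {3,4}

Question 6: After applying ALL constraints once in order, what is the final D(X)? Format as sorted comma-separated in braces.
Constraint 1 (X != W) on D(X)={3,4,5,6,7} D(W)={3,4,5,6,7}: no change
Constraint 2 (X + U = Z) on D(X)={3,4,5,6,7} D(U)={3,4,5,6,7} D(Z)={3,4,6,7}: X {3,4,5,6,7}->{3,4}; U {3,4,5,6,7}->{3,4}; Z {3,4,6,7}->{6,7}
Constraint 3 (X + W = U) on D(X)={3,4} D(W)={3,4,5,6,7} D(U)={3,4}: X {3,4}->{}; W {3,4,5,6,7}->{}; U {3,4}->{}
So after all 3 constraints: D(X) = {}

Answer: {}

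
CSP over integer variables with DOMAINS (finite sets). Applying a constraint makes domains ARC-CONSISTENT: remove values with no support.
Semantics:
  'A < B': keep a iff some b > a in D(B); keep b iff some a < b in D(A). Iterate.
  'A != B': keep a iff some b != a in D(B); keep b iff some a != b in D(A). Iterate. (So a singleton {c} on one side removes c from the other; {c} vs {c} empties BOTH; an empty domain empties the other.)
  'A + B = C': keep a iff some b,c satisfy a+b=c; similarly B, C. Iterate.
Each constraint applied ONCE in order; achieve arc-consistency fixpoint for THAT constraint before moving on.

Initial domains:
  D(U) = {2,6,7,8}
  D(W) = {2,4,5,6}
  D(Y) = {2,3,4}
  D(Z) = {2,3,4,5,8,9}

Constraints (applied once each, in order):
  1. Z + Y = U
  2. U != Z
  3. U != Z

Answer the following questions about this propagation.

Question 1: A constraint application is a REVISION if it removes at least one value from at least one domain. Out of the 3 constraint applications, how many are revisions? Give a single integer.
Constraint 1 (Z + Y = U) on D(Z)={2,3,4,5,8,9} D(Y)={2,3,4} D(U)={2,6,7,8}: Z {2,3,4,5,8,9}->{2,3,4,5}; U {2,6,7,8}->{6,7,8} => REVISION
Constraint 2 (U != Z) on D(U)={6,7,8} D(Z)={2,3,4,5}: no change => not a revision
Constraint 3 (U != Z) on D(U)={6,7,8} D(Z)={2,3,4,5}: no change => not a revision
Total revisions = 1

Answer: 1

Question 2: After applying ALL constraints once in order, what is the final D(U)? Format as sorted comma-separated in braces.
Answer: {6,7,8}

Derivation:
Constraint 1 (Z + Y = U) on D(Z)={2,3,4,5,8,9} D(Y)={2,3,4} D(U)={2,6,7,8}: Z {2,3,4,5,8,9}->{2,3,4,5}; U {2,6,7,8}->{6,7,8}
Constraint 2 (U != Z) on D(U)={6,7,8} D(Z)={2,3,4,5}: no change
Constraint 3 (U != Z) on D(U)={6,7,8} D(Z)={2,3,4,5}: no change
So after all 3 constraints: D(U) = {6,7,8}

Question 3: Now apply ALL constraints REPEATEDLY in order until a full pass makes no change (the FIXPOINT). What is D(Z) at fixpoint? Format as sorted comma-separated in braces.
Answer: {2,3,4,5}

Derivation:
pass 0 (initial): D(Z)={2,3,4,5,8,9}
pass 1: U {2,6,7,8}->{6,7,8}; Z {2,3,4,5,8,9}->{2,3,4,5}
pass 2: no change
Fixpoint after 2 passes: D(Z) = {2,3,4,5}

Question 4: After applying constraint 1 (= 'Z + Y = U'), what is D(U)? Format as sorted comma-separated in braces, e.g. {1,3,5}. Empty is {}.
Answer: {6,7,8}

Derivation:
Constraint 1 (Z + Y = U) on D(Z)={2,3,4,5,8,9} D(Y)={2,3,4} D(U)={2,6,7,8}: Z {2,3,4,5,8,9}->{2,3,4,5}; U {2,6,7,8}->{6,7,8}
So after constraint 1: D(U) = {6,7,8}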